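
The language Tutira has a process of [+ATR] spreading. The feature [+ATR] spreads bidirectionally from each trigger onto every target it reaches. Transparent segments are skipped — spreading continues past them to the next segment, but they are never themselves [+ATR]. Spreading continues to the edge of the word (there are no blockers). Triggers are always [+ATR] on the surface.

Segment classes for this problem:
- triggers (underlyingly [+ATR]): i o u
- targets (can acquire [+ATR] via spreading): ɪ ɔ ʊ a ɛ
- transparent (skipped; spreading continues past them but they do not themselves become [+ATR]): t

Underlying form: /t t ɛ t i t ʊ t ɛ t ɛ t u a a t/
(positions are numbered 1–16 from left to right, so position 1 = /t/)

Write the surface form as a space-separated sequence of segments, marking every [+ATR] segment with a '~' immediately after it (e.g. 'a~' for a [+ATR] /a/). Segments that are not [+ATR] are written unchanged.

t t ɛ~ t i~ t ʊ~ t ɛ~ t ɛ~ t u~ a~ a~ t

From /i/ at 5 rightward: 6 /t/ transparent; 7 /ʊ/ → [+ATR]; 8 /t/ transparent; 9 /ɛ/ → [+ATR]; 10 /t/ transparent; 11 /ɛ/ → [+ATR]; 12 /t/ transparent; 13 /u/ is itself a trigger — this domain ends here.
From /i/ at 5 leftward: 4 /t/ transparent; 3 /ɛ/ → [+ATR]; 2 /t/ transparent; 1 /t/ transparent; word edge.
From /u/ at 13 rightward: 14 /a/ → [+ATR]; 15 /a/ → [+ATR]; 16 /t/ transparent; word edge.
From /u/ at 13 leftward: 12 /t/ transparent; 11 /ɛ/ → [+ATR]; 10 /t/ transparent; 9 /ɛ/ → [+ATR]; 8 /t/ transparent; 7 /ʊ/ → [+ATR]; 6 /t/ transparent; 5 /i/ is itself a trigger — this domain ends here.
[+ATR] positions on the surface: 3 5 7 9 11 13 14 15.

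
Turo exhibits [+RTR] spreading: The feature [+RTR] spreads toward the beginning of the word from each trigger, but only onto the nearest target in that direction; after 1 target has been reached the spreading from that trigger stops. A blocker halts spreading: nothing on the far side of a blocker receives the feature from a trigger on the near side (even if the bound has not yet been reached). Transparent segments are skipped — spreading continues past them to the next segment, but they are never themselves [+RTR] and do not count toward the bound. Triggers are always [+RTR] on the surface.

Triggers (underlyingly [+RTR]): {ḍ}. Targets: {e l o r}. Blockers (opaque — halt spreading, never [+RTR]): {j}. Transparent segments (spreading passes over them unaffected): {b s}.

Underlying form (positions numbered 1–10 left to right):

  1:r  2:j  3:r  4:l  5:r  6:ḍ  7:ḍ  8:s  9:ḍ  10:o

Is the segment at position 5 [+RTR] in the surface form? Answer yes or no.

From /ḍ/ at 6 leftward: 5 /r/ → [+RTR]; bound reached.
From /ḍ/ at 7 leftward: 6 /ḍ/ is itself a trigger — this domain ends here.
From /ḍ/ at 9 leftward: 8 /s/ transparent; 7 /ḍ/ is itself a trigger — this domain ends here.
Targets with no active source: positions 1 3 4 10 stay [-emphatic].
[+RTR] positions on the surface: 5 6 7 9.

yes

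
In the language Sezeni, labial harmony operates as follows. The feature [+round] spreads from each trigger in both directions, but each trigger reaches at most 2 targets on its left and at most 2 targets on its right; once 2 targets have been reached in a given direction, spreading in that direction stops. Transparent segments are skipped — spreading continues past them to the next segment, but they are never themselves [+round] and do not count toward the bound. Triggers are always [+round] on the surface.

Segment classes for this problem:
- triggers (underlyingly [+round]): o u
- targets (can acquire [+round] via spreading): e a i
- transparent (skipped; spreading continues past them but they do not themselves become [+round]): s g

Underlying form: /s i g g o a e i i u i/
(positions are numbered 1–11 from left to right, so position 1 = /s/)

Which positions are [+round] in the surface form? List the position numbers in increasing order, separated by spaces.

From /o/ at 5 rightward: 6 /a/ → [+round]; 7 /e/ → [+round]; bound reached.
From /o/ at 5 leftward: 4 /g/ transparent; 3 /g/ transparent; 2 /i/ → [+round]; 1 /s/ transparent; word edge.
From /u/ at 10 rightward: 11 /i/ → [+round]; word edge.
From /u/ at 10 leftward: 9 /i/ → [+round]; 8 /i/ → [+round]; bound reached.

2 5 6 7 8 9 10 11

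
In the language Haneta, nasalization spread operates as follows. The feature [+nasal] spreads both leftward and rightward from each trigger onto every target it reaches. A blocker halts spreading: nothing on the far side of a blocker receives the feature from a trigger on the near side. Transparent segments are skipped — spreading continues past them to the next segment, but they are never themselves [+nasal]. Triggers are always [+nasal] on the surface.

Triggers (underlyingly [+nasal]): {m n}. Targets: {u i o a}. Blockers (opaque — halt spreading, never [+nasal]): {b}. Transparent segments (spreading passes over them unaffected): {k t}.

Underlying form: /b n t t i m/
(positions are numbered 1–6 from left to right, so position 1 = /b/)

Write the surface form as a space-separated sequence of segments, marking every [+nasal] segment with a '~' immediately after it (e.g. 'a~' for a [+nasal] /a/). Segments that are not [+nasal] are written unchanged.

b n~ t t i~ m~

From /n/ at 2 rightward: 3 /t/ transparent; 4 /t/ transparent; 5 /i/ → [+nasal]; 6 /m/ is itself a trigger — this domain ends here.
From /n/ at 2 leftward: 1 /b/ blocks.
From /m/ at 6 rightward: word edge.
From /m/ at 6 leftward: 5 /i/ → [+nasal]; 4 /t/ transparent; 3 /t/ transparent; 2 /n/ is itself a trigger — this domain ends here.
[+nasal] positions on the surface: 2 5 6.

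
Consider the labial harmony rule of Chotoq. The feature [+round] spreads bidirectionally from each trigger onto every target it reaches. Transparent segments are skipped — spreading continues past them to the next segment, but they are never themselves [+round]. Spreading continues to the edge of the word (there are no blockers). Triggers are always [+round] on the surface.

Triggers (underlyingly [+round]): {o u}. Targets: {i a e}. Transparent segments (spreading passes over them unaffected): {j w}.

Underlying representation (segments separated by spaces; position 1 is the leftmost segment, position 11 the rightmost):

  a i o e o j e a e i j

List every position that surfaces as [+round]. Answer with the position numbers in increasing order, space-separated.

1 2 3 4 5 7 8 9 10

From /o/ at 3 rightward: 4 /e/ → [+round]; 5 /o/ is itself a trigger — this domain ends here.
From /o/ at 3 leftward: 2 /i/ → [+round]; 1 /a/ → [+round]; word edge.
From /o/ at 5 rightward: 6 /j/ transparent; 7 /e/ → [+round]; 8 /a/ → [+round]; 9 /e/ → [+round]; 10 /i/ → [+round]; 11 /j/ transparent; word edge.
From /o/ at 5 leftward: 4 /e/ → [+round]; 3 /o/ is itself a trigger — this domain ends here.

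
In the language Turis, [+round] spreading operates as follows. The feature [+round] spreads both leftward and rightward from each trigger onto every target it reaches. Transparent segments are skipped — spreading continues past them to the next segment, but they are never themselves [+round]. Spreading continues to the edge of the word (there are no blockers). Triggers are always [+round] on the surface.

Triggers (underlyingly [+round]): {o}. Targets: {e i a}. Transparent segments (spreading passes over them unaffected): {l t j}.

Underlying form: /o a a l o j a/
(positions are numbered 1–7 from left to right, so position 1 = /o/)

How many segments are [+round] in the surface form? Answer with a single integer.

5

From /o/ at 1 rightward: 2 /a/ → [+round]; 3 /a/ → [+round]; 4 /l/ transparent; 5 /o/ is itself a trigger — this domain ends here.
From /o/ at 1 leftward: word edge.
From /o/ at 5 rightward: 6 /j/ transparent; 7 /a/ → [+round]; word edge.
From /o/ at 5 leftward: 4 /l/ transparent; 3 /a/ → [+round]; 2 /a/ → [+round]; 1 /o/ is itself a trigger — this domain ends here.
[+round] positions on the surface: 1 2 3 5 7.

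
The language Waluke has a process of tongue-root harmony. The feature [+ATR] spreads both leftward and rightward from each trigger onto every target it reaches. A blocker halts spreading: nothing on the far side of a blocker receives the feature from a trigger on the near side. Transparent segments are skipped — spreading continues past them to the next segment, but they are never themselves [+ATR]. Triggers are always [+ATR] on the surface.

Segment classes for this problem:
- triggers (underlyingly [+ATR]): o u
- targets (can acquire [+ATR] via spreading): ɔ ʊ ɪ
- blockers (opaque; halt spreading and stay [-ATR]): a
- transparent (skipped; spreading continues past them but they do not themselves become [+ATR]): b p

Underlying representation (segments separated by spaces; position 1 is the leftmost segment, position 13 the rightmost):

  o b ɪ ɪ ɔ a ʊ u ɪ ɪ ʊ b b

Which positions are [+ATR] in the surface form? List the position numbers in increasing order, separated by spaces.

1 3 4 5 7 8 9 10 11

From /o/ at 1 rightward: 2 /b/ transparent; 3 /ɪ/ → [+ATR]; 4 /ɪ/ → [+ATR]; 5 /ɔ/ → [+ATR]; 6 /a/ blocks.
From /o/ at 1 leftward: word edge.
From /u/ at 8 rightward: 9 /ɪ/ → [+ATR]; 10 /ɪ/ → [+ATR]; 11 /ʊ/ → [+ATR]; 12 /b/ transparent; 13 /b/ transparent; word edge.
From /u/ at 8 leftward: 7 /ʊ/ → [+ATR]; 6 /a/ blocks.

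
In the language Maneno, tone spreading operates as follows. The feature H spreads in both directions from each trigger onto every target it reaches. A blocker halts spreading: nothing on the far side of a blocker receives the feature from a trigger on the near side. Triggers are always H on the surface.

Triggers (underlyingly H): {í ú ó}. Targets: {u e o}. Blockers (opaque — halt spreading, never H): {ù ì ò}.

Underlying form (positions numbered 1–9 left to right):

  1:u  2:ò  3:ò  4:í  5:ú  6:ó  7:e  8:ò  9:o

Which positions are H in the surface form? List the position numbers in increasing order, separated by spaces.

From /í/ at 4 rightward: 5 /ú/ is itself a trigger — this domain ends here.
From /í/ at 4 leftward: 3 /ò/ blocks.
From /ú/ at 5 rightward: 6 /ó/ is itself a trigger — this domain ends here.
From /ú/ at 5 leftward: 4 /í/ is itself a trigger — this domain ends here.
From /ó/ at 6 rightward: 7 /e/ → H; 8 /ò/ blocks.
From /ó/ at 6 leftward: 5 /ú/ is itself a trigger — this domain ends here.
Targets with no active source: positions 1 9 stay [-high tone].

4 5 6 7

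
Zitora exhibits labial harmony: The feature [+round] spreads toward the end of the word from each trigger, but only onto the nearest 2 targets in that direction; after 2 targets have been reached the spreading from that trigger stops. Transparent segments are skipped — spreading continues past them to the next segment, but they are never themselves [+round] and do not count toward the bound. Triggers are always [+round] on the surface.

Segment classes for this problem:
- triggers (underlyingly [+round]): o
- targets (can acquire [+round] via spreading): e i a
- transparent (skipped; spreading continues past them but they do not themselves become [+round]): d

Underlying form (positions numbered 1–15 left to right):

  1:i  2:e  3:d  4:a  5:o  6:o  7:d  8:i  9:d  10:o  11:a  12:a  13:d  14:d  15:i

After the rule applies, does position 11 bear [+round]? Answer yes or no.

From /o/ at 5 rightward: 6 /o/ is itself a trigger — this domain ends here.
From /o/ at 6 rightward: 7 /d/ transparent; 8 /i/ → [+round]; 9 /d/ transparent; 10 /o/ is itself a trigger — this domain ends here.
From /o/ at 10 rightward: 11 /a/ → [+round]; 12 /a/ → [+round]; bound reached.
Targets with no active source: positions 1 2 4 15 stay [-round].
[+round] positions on the surface: 5 6 8 10 11 12.

yes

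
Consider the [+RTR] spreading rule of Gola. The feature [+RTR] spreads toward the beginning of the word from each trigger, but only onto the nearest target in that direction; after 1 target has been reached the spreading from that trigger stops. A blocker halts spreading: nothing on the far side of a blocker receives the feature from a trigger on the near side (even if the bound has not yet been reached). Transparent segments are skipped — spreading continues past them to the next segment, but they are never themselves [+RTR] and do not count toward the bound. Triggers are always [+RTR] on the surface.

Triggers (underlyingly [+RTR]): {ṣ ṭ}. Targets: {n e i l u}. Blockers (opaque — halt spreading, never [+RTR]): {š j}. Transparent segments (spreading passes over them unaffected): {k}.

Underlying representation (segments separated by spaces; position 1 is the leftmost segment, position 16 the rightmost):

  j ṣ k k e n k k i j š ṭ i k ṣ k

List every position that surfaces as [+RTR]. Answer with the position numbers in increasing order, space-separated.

From /ṣ/ at 2 leftward: 1 /j/ blocks.
From /ṭ/ at 12 leftward: 11 /š/ blocks.
From /ṣ/ at 15 leftward: 14 /k/ transparent; 13 /i/ → [+RTR]; bound reached.
Targets with no active source: positions 5 6 9 stay [-emphatic].

2 12 13 15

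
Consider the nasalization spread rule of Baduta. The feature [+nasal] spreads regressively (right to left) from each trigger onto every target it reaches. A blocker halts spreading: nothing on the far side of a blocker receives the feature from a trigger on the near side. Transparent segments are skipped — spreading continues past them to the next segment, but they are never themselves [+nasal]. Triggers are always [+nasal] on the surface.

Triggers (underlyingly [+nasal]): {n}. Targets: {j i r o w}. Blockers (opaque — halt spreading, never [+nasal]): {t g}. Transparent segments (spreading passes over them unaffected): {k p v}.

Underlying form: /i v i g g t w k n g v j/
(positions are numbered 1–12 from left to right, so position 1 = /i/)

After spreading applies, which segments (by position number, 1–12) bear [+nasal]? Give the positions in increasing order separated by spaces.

7 9

From /n/ at 9 leftward: 8 /k/ transparent; 7 /w/ → [+nasal]; 6 /t/ blocks.
Targets with no active source: positions 1 3 12 stay [-nasal].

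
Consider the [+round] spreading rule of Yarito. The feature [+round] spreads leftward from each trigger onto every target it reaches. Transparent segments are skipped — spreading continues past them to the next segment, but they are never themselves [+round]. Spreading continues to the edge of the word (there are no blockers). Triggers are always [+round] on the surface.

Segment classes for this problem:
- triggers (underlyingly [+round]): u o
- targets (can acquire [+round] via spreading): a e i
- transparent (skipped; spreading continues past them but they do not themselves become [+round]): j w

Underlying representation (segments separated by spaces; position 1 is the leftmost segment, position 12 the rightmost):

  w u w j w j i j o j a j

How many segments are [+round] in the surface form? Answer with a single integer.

3

From /u/ at 2 leftward: 1 /w/ transparent; word edge.
From /o/ at 9 leftward: 8 /j/ transparent; 7 /i/ → [+round]; 6 /j/ transparent; 5 /w/ transparent; 4 /j/ transparent; 3 /w/ transparent; 2 /u/ is itself a trigger — this domain ends here.
Target with no active source: position 11 stays [-round].
[+round] positions on the surface: 2 7 9.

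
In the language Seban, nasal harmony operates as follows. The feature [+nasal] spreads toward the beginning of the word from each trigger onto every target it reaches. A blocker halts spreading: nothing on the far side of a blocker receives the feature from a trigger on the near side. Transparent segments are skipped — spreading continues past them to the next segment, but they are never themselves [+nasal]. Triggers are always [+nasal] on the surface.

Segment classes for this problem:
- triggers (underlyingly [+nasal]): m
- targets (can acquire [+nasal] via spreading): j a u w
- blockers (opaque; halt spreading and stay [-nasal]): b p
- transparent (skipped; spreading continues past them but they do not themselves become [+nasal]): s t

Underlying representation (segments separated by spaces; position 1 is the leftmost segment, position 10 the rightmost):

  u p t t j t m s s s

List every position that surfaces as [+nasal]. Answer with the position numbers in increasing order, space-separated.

From /m/ at 7 leftward: 6 /t/ transparent; 5 /j/ → [+nasal]; 4 /t/ transparent; 3 /t/ transparent; 2 /p/ blocks.
Target with no active source: position 1 stays [-nasal].

5 7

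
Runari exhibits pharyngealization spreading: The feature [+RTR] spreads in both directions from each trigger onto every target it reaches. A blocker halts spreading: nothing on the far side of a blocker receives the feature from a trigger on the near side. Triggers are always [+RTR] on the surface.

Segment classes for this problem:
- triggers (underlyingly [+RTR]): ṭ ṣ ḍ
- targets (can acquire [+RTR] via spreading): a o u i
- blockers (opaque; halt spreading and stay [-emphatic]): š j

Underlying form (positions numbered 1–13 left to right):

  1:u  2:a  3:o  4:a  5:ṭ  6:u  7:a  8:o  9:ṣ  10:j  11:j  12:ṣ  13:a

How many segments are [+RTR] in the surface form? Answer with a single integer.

From /ṭ/ at 5 rightward: 6 /u/ → [+RTR]; 7 /a/ → [+RTR]; 8 /o/ → [+RTR]; 9 /ṣ/ is itself a trigger — this domain ends here.
From /ṭ/ at 5 leftward: 4 /a/ → [+RTR]; 3 /o/ → [+RTR]; 2 /a/ → [+RTR]; 1 /u/ → [+RTR]; word edge.
From /ṣ/ at 9 rightward: 10 /j/ blocks.
From /ṣ/ at 9 leftward: 8 /o/ → [+RTR]; 7 /a/ → [+RTR]; 6 /u/ → [+RTR]; 5 /ṭ/ is itself a trigger — this domain ends here.
From /ṣ/ at 12 rightward: 13 /a/ → [+RTR]; word edge.
From /ṣ/ at 12 leftward: 11 /j/ blocks.
[+RTR] positions on the surface: 1 2 3 4 5 6 7 8 9 12 13.

11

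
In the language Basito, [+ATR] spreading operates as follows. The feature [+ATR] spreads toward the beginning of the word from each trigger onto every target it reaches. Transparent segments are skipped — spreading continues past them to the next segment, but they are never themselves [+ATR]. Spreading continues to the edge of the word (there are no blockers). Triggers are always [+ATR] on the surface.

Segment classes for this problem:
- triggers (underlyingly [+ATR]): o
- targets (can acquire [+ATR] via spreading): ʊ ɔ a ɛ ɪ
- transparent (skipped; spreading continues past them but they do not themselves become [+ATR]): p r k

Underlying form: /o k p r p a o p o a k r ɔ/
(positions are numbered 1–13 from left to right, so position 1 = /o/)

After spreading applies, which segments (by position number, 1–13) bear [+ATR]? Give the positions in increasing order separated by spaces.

1 6 7 9

From /o/ at 1 leftward: word edge.
From /o/ at 7 leftward: 6 /a/ → [+ATR]; 5 /p/ transparent; 4 /r/ transparent; 3 /p/ transparent; 2 /k/ transparent; 1 /o/ is itself a trigger — this domain ends here.
From /o/ at 9 leftward: 8 /p/ transparent; 7 /o/ is itself a trigger — this domain ends here.
Targets with no active source: positions 10 13 stay [-ATR].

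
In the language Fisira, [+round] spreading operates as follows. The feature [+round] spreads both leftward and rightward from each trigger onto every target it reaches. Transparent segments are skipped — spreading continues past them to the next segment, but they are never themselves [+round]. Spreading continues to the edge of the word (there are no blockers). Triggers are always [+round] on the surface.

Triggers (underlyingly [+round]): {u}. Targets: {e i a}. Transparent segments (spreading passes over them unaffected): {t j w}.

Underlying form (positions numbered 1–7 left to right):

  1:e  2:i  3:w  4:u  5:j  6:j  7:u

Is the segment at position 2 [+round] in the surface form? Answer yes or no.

yes

From /u/ at 4 rightward: 5 /j/ transparent; 6 /j/ transparent; 7 /u/ is itself a trigger — this domain ends here.
From /u/ at 4 leftward: 3 /w/ transparent; 2 /i/ → [+round]; 1 /e/ → [+round]; word edge.
From /u/ at 7 rightward: word edge.
From /u/ at 7 leftward: 6 /j/ transparent; 5 /j/ transparent; 4 /u/ is itself a trigger — this domain ends here.
[+round] positions on the surface: 1 2 4 7.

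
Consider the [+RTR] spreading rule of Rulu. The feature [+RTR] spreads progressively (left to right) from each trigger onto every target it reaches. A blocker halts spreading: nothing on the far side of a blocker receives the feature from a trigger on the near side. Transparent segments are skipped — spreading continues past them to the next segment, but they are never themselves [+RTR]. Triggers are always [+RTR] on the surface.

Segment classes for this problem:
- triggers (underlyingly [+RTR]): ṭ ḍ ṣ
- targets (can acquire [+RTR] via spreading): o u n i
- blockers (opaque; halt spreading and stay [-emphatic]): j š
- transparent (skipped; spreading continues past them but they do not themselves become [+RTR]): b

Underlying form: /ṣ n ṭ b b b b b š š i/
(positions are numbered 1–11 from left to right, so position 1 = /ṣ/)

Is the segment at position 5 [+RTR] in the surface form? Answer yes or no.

no

From /ṣ/ at 1 rightward: 2 /n/ → [+RTR]; 3 /ṭ/ is itself a trigger — this domain ends here.
From /ṭ/ at 3 rightward: 4 /b/ transparent; 5 /b/ transparent; 6 /b/ transparent; 7 /b/ transparent; 8 /b/ transparent; 9 /š/ blocks.
Target with no active source: position 11 stays [-emphatic].
[+RTR] positions on the surface: 1 2 3.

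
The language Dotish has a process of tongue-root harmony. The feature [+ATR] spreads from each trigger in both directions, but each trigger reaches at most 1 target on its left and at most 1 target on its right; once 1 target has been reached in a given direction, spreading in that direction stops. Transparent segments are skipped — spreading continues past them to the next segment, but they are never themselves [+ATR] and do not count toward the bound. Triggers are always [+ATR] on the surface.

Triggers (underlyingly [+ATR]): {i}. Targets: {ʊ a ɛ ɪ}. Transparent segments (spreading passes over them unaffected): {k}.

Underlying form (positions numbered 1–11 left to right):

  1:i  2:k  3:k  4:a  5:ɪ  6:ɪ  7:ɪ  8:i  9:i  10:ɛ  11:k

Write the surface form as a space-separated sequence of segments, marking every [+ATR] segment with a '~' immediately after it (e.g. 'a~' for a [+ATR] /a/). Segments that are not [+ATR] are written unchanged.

i~ k k a~ ɪ ɪ ɪ~ i~ i~ ɛ~ k

From /i/ at 1 rightward: 2 /k/ transparent; 3 /k/ transparent; 4 /a/ → [+ATR]; bound reached.
From /i/ at 1 leftward: word edge.
From /i/ at 8 rightward: 9 /i/ is itself a trigger — this domain ends here.
From /i/ at 8 leftward: 7 /ɪ/ → [+ATR]; bound reached.
From /i/ at 9 rightward: 10 /ɛ/ → [+ATR]; bound reached.
From /i/ at 9 leftward: 8 /i/ is itself a trigger — this domain ends here.
Targets with no active source: positions 5 6 stay [-ATR].
[+ATR] positions on the surface: 1 4 7 8 9 10.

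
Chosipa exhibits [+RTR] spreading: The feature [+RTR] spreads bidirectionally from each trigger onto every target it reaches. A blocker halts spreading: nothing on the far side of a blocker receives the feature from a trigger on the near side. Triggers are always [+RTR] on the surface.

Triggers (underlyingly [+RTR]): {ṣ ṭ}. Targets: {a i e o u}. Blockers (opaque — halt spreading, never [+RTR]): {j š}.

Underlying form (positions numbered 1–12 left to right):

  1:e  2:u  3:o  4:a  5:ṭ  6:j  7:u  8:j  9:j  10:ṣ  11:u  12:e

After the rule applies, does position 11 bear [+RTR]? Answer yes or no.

From /ṭ/ at 5 rightward: 6 /j/ blocks.
From /ṭ/ at 5 leftward: 4 /a/ → [+RTR]; 3 /o/ → [+RTR]; 2 /u/ → [+RTR]; 1 /e/ → [+RTR]; word edge.
From /ṣ/ at 10 rightward: 11 /u/ → [+RTR]; 12 /e/ → [+RTR]; word edge.
From /ṣ/ at 10 leftward: 9 /j/ blocks.
Target with no active source: position 7 stays [-emphatic].
[+RTR] positions on the surface: 1 2 3 4 5 10 11 12.

yes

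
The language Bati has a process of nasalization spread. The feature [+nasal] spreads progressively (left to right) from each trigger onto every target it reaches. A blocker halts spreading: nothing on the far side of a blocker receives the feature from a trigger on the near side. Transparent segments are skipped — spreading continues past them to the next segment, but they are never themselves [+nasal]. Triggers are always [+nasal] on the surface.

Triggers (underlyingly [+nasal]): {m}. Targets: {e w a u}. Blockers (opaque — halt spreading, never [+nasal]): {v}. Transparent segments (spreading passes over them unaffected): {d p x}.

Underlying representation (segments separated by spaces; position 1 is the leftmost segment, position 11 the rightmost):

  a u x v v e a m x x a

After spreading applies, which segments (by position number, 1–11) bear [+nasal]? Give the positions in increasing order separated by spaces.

From /m/ at 8 rightward: 9 /x/ transparent; 10 /x/ transparent; 11 /a/ → [+nasal]; word edge.
Targets with no active source: positions 1 2 6 7 stay [-nasal].

8 11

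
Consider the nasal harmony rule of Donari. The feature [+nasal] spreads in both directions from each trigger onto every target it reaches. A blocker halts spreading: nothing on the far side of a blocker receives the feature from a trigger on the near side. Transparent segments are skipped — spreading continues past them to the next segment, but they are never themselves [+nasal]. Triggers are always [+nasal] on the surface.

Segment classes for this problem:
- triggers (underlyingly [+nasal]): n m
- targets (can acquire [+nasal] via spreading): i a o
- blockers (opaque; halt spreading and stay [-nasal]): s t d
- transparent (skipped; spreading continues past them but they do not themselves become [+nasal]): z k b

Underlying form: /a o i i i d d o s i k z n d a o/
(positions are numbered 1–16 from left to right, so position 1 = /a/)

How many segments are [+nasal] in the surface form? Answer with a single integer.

From /n/ at 13 rightward: 14 /d/ blocks.
From /n/ at 13 leftward: 12 /z/ transparent; 11 /k/ transparent; 10 /i/ → [+nasal]; 9 /s/ blocks.
Targets with no active source: positions 1 2 3 4 5 8 15 16 stay [-nasal].
[+nasal] positions on the surface: 10 13.

2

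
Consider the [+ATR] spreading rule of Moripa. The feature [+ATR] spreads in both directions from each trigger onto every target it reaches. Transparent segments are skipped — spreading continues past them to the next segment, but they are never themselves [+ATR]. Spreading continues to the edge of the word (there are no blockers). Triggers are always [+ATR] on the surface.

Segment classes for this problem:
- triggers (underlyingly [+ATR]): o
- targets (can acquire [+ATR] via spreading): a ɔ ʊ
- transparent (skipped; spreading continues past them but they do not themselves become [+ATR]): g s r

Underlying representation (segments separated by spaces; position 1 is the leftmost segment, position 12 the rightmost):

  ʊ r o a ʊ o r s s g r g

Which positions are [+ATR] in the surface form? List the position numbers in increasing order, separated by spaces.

1 3 4 5 6

From /o/ at 3 rightward: 4 /a/ → [+ATR]; 5 /ʊ/ → [+ATR]; 6 /o/ is itself a trigger — this domain ends here.
From /o/ at 3 leftward: 2 /r/ transparent; 1 /ʊ/ → [+ATR]; word edge.
From /o/ at 6 rightward: 7 /r/ transparent; 8 /s/ transparent; 9 /s/ transparent; 10 /g/ transparent; 11 /r/ transparent; 12 /g/ transparent; word edge.
From /o/ at 6 leftward: 5 /ʊ/ → [+ATR]; 4 /a/ → [+ATR]; 3 /o/ is itself a trigger — this domain ends here.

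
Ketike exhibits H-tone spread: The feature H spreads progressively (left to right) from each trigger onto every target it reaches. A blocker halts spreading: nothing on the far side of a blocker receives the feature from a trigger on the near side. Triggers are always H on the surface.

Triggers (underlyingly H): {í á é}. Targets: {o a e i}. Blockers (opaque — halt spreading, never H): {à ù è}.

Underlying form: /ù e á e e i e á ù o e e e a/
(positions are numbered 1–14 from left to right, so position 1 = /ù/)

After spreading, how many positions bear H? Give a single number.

6

From /á/ at 3 rightward: 4 /e/ → H; 5 /e/ → H; 6 /i/ → H; 7 /e/ → H; 8 /á/ is itself a trigger — this domain ends here.
From /á/ at 8 rightward: 9 /ù/ blocks.
Targets with no active source: positions 2 10 11 12 13 14 stay [-high tone].
H positions on the surface: 3 4 5 6 7 8.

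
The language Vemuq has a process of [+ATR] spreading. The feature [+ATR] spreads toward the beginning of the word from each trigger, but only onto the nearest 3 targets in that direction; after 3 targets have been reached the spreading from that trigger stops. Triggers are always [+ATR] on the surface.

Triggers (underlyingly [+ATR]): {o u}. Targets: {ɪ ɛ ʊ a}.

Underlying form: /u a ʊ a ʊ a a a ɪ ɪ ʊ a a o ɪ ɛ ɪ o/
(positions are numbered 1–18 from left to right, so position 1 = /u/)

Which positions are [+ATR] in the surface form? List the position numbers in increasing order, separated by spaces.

From /u/ at 1 leftward: word edge.
From /o/ at 14 leftward: 13 /a/ → [+ATR]; 12 /a/ → [+ATR]; 11 /ʊ/ → [+ATR]; bound reached.
From /o/ at 18 leftward: 17 /ɪ/ → [+ATR]; 16 /ɛ/ → [+ATR]; 15 /ɪ/ → [+ATR]; bound reached.
Targets with no active source: positions 2 3 4 5 6 7 8 9 10 stay [-ATR].

1 11 12 13 14 15 16 17 18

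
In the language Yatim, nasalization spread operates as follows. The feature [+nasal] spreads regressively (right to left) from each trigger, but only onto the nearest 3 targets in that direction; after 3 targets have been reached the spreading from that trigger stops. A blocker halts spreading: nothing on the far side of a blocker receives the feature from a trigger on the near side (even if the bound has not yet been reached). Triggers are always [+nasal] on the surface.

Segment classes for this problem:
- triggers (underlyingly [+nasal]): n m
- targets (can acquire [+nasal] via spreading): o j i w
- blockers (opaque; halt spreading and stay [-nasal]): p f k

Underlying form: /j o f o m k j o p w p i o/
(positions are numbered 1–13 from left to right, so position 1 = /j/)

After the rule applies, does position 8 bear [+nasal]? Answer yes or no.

From /m/ at 5 leftward: 4 /o/ → [+nasal]; 3 /f/ blocks.
Targets with no active source: positions 1 2 7 8 10 12 13 stay [-nasal].
[+nasal] positions on the surface: 4 5.

no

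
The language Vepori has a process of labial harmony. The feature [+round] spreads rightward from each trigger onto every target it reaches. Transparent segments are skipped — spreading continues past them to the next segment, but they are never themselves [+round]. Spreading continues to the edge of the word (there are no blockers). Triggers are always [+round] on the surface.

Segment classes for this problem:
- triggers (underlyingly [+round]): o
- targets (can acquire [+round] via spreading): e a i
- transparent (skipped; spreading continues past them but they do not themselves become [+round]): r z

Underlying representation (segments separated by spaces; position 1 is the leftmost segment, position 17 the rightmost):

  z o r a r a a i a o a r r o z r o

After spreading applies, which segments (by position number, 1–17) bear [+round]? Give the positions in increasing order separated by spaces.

2 4 6 7 8 9 10 11 14 17

From /o/ at 2 rightward: 3 /r/ transparent; 4 /a/ → [+round]; 5 /r/ transparent; 6 /a/ → [+round]; 7 /a/ → [+round]; 8 /i/ → [+round]; 9 /a/ → [+round]; 10 /o/ is itself a trigger — this domain ends here.
From /o/ at 10 rightward: 11 /a/ → [+round]; 12 /r/ transparent; 13 /r/ transparent; 14 /o/ is itself a trigger — this domain ends here.
From /o/ at 14 rightward: 15 /z/ transparent; 16 /r/ transparent; 17 /o/ is itself a trigger — this domain ends here.
From /o/ at 17 rightward: word edge.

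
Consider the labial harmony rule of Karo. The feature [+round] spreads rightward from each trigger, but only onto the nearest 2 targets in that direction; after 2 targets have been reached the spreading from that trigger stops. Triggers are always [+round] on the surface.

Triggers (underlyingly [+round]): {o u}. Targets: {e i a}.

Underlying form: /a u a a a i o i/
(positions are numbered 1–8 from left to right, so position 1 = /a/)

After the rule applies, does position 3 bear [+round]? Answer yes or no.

yes

From /u/ at 2 rightward: 3 /a/ → [+round]; 4 /a/ → [+round]; bound reached.
From /o/ at 7 rightward: 8 /i/ → [+round]; word edge.
Targets with no active source: positions 1 5 6 stay [-round].
[+round] positions on the surface: 2 3 4 7 8.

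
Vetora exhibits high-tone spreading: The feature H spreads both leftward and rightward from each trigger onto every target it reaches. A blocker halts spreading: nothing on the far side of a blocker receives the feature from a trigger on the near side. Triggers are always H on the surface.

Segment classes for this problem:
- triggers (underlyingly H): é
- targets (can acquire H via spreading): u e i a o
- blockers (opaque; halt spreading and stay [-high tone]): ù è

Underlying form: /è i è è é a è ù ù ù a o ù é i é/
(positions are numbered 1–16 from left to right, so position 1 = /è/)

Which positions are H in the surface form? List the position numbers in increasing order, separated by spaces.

From /é/ at 5 rightward: 6 /a/ → H; 7 /è/ blocks.
From /é/ at 5 leftward: 4 /è/ blocks.
From /é/ at 14 rightward: 15 /i/ → H; 16 /é/ is itself a trigger — this domain ends here.
From /é/ at 14 leftward: 13 /ù/ blocks.
From /é/ at 16 rightward: word edge.
From /é/ at 16 leftward: 15 /i/ → H; 14 /é/ is itself a trigger — this domain ends here.
Targets with no active source: positions 2 11 12 stay [-high tone].

5 6 14 15 16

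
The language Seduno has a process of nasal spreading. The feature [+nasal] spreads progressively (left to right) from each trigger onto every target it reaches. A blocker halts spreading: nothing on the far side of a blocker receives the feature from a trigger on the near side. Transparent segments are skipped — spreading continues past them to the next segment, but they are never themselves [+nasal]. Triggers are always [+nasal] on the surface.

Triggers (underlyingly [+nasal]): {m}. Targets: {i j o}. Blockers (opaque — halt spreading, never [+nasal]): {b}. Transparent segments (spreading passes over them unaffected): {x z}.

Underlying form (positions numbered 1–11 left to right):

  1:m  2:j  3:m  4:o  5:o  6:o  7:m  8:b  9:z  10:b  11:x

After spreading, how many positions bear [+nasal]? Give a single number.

7

From /m/ at 1 rightward: 2 /j/ → [+nasal]; 3 /m/ is itself a trigger — this domain ends here.
From /m/ at 3 rightward: 4 /o/ → [+nasal]; 5 /o/ → [+nasal]; 6 /o/ → [+nasal]; 7 /m/ is itself a trigger — this domain ends here.
From /m/ at 7 rightward: 8 /b/ blocks.
[+nasal] positions on the surface: 1 2 3 4 5 6 7.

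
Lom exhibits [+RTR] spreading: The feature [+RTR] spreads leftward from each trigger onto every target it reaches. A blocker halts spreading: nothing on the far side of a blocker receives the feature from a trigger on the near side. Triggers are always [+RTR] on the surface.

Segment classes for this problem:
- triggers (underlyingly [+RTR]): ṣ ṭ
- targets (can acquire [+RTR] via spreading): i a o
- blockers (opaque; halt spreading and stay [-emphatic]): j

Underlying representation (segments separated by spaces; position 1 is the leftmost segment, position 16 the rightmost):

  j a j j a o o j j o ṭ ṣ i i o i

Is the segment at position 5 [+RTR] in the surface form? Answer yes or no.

From /ṭ/ at 11 leftward: 10 /o/ → [+RTR]; 9 /j/ blocks.
From /ṣ/ at 12 leftward: 11 /ṭ/ is itself a trigger — this domain ends here.
Targets with no active source: positions 2 5 6 7 13 14 15 16 stay [-emphatic].
[+RTR] positions on the surface: 10 11 12.

no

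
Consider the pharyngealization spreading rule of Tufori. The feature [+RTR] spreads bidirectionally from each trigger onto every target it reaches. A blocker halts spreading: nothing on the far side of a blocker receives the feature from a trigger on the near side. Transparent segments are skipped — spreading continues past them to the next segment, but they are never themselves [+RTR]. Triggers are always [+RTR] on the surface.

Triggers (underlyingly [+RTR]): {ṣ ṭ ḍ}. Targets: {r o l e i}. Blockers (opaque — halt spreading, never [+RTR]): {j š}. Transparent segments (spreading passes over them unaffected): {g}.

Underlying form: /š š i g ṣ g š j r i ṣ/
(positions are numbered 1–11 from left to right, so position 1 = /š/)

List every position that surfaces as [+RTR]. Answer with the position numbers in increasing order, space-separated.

From /ṣ/ at 5 rightward: 6 /g/ transparent; 7 /š/ blocks.
From /ṣ/ at 5 leftward: 4 /g/ transparent; 3 /i/ → [+RTR]; 2 /š/ blocks.
From /ṣ/ at 11 rightward: word edge.
From /ṣ/ at 11 leftward: 10 /i/ → [+RTR]; 9 /r/ → [+RTR]; 8 /j/ blocks.

3 5 9 10 11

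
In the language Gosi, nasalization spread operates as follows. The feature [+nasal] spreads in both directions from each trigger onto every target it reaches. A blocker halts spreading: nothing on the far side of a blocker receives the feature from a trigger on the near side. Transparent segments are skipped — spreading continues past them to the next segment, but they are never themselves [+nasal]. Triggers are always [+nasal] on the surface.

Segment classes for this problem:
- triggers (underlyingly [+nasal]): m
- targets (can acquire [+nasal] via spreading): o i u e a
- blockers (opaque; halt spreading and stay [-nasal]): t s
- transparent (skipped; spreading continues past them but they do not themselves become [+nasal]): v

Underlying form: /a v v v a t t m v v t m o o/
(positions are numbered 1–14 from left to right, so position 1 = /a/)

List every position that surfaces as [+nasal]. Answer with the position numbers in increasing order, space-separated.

From /m/ at 8 rightward: 9 /v/ transparent; 10 /v/ transparent; 11 /t/ blocks.
From /m/ at 8 leftward: 7 /t/ blocks.
From /m/ at 12 rightward: 13 /o/ → [+nasal]; 14 /o/ → [+nasal]; word edge.
From /m/ at 12 leftward: 11 /t/ blocks.
Targets with no active source: positions 1 5 stay [-nasal].

8 12 13 14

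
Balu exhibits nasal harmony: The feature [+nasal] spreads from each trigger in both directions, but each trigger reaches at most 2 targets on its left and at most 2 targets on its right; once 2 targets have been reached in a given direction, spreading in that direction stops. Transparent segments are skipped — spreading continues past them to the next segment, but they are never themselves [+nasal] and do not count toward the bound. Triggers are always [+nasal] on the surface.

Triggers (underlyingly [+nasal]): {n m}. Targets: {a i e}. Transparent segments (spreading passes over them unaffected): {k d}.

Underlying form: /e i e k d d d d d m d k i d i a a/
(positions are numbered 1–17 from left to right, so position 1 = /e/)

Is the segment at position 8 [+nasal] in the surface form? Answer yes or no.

no

From /m/ at 10 rightward: 11 /d/ transparent; 12 /k/ transparent; 13 /i/ → [+nasal]; 14 /d/ transparent; 15 /i/ → [+nasal]; bound reached.
From /m/ at 10 leftward: 9 /d/ transparent; 8 /d/ transparent; 7 /d/ transparent; 6 /d/ transparent; 5 /d/ transparent; 4 /k/ transparent; 3 /e/ → [+nasal]; 2 /i/ → [+nasal]; bound reached.
Targets with no active source: positions 1 16 17 stay [-nasal].
[+nasal] positions on the surface: 2 3 10 13 15.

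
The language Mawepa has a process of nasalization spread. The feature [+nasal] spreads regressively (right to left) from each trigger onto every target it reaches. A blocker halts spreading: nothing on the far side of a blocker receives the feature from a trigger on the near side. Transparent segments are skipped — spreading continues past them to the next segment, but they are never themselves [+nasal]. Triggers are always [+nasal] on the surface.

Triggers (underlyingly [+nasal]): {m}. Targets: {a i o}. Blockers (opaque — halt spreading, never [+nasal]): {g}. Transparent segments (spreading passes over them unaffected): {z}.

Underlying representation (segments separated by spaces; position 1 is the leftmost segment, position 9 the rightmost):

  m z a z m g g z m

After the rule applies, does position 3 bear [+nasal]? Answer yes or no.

yes

From /m/ at 1 leftward: word edge.
From /m/ at 5 leftward: 4 /z/ transparent; 3 /a/ → [+nasal]; 2 /z/ transparent; 1 /m/ is itself a trigger — this domain ends here.
From /m/ at 9 leftward: 8 /z/ transparent; 7 /g/ blocks.
[+nasal] positions on the surface: 1 3 5 9.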